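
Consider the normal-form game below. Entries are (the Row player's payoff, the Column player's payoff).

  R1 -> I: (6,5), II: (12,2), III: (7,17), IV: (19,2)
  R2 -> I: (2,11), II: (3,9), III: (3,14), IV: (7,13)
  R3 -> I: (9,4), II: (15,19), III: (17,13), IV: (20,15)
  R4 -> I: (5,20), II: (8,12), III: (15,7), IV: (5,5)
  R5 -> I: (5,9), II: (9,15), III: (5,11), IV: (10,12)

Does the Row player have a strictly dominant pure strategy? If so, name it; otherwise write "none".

R3

R3 vs R1: I: 9>6, II: 15>12, III: 17>7, IV: 20>19.
R3 vs R2: I: 9>2, II: 15>3, III: 17>3, IV: 20>7.
R3 vs R4: I: 9>5, II: 15>8, III: 17>15, IV: 20>5.
R3 vs R5: I: 9>5, II: 15>9, III: 17>5, IV: 20>10.
R3 strictly beats every other strategy against every opponent action, so it is strictly dominant.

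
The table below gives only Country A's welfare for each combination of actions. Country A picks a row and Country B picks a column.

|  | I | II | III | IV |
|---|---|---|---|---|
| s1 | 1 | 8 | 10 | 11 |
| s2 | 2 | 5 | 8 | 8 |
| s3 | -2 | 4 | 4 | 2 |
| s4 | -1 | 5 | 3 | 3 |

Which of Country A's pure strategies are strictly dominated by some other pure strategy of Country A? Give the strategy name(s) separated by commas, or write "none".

s1 is not dominated — it holds its own against s2 at II (8>5); s3 at I (1>-2); s4 at I (1>-1).
Nothing dominates s2: s1 at I (2>1); s3 at I (2>-2); s4 at I (2>-1).
s3 is strictly dominated by s1 (I: 1>-2, II: 8>4, III: 10>4, IV: 11>2).
s4 is strictly dominated by s1 (I: 1>-1, II: 8>5, III: 10>3, IV: 11>3).

s3, s4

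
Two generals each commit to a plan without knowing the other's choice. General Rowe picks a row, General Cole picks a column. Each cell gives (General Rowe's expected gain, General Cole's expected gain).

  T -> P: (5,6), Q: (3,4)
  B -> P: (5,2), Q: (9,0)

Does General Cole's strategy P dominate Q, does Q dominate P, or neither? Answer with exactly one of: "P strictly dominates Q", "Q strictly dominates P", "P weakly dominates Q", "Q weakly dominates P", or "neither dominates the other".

P strictly dominates Q

P's payoffs vs Q's, by General Rowe's action — T: 6>4, B: 2>0.
Every comparison favours P, so P strictly dominates Q.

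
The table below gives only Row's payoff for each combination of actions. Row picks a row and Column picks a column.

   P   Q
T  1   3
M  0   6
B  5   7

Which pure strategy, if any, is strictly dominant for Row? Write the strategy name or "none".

B vs T: P: 5>1, Q: 7>3.
B vs M: P: 5>0, Q: 7>6.
B strictly beats every other strategy against every opponent action, so it is strictly dominant.

B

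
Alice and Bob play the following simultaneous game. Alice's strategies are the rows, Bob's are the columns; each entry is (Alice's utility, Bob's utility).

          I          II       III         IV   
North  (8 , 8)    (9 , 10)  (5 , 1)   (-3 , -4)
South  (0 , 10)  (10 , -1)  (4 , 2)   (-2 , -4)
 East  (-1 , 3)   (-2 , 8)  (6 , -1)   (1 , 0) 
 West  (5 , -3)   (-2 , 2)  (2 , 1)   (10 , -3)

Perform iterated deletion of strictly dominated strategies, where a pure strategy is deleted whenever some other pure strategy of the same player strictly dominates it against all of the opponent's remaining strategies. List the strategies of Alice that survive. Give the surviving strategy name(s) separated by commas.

Bob's strategy IV is strictly dominated by II (North: 10>-4, South: -1>-4, East: 8>0, West: 2>-3) and is removed.
Alice's strategy West is strictly dominated by North (I: 8>5, II: 9>-2, III: 5>2) and is removed.
For Bob, I strictly dominates III on the remaining rows (North: 8>1, South: 10>2, East: 3>-1); eliminate III.
Alice's strategy East is strictly dominated by North (I: 8>-1, II: 9>-2) and is removed.
Among the remaining strategies, none is strictly dominated by another pure strategy of the same player, so the elimination stops.
Surviving strategies — Alice: {North, South}; Bob: {I, II}.

North, South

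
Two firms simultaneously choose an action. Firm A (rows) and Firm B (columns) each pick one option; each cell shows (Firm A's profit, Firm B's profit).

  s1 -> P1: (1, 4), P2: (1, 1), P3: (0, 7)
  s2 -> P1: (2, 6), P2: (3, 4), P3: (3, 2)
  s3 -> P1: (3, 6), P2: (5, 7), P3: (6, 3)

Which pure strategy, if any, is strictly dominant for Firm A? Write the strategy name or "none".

s3 vs s1: P1: 3>1, P2: 5>1, P3: 6>0.
s3 vs s2: P1: 3>2, P2: 5>3, P3: 6>3.
s3 strictly beats every other strategy against every opponent action, so it is strictly dominant.

s3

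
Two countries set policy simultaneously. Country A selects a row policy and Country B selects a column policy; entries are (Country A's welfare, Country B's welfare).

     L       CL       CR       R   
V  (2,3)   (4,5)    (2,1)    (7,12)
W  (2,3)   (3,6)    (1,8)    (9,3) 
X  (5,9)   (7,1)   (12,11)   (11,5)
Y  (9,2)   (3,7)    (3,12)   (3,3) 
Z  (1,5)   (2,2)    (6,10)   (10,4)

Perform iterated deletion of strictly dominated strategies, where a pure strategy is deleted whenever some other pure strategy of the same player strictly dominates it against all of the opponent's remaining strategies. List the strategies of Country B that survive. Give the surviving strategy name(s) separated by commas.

Country A's strategy V is strictly dominated by X (L: 5>2, CL: 7>4, CR: 12>2, R: 11>7) and is removed.
Row W is eliminated: X beats it against every remaining column (L: 5>2, CL: 7>3, CR: 12>1, R: 11>9).
Row Z is eliminated: X beats it against every remaining column (L: 5>1, CL: 7>2, CR: 12>6, R: 11>10).
Column L is eliminated: CR beats it against every remaining row (X: 11>9, Y: 12>2).
Row Y is eliminated: X beats it against every remaining column (CL: 7>3, CR: 12>3, R: 11>3).
Country B's strategy CL is strictly dominated by CR (X: 11>1) and is removed.
Column R is eliminated: CR beats it against every remaining row (X: 11>5).
Among the remaining strategies, none is strictly dominated by another pure strategy of the same player, so the elimination stops.
Surviving strategies — Country A: {X}; Country B: {CR}.

CR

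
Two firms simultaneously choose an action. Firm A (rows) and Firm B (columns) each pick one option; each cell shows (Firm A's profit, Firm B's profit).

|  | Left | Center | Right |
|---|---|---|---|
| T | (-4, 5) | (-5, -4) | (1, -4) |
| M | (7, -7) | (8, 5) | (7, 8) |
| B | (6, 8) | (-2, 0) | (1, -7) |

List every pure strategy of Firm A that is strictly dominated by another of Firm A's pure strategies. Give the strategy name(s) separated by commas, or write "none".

M strictly dominates T — Left: 7>-4, Center: 8>-5, Right: 7>1.
Nothing dominates M: T at Left (7>-4); B at Left (7>6).
M strictly dominates B — Left: 7>6, Center: 8>-2, Right: 7>1.

T, B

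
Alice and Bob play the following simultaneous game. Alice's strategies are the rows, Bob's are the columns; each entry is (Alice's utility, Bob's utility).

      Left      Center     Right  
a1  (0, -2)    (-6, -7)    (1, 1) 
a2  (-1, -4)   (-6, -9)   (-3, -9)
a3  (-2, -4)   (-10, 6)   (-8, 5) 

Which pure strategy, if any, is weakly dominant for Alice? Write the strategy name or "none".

a1 vs a2: Left: 0>-1, Center: -6=-6, Right: 1>-3.
a1 vs a3: Left: 0>-2, Center: -6>-10, Right: 1>-8.
a1 is at least as good as every other strategy against every opponent action, so it is weakly dominant.

a1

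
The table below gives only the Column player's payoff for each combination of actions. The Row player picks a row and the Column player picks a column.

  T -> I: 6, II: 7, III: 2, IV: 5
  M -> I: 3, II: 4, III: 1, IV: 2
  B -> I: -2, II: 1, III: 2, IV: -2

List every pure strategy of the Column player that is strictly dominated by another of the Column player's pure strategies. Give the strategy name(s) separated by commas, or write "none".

I, IV

II strictly dominates I — T: 7>6, M: 4>3, B: 1>-2.
II is not dominated — it holds its own against I at T (7>6); III at T (7>2); IV at T (7>5).
Nothing dominates III: I at B (2>-2); II at B (2>1); IV at B (2>-2).
IV is strictly dominated by II (T: 7>5, M: 4>2, B: 1>-2).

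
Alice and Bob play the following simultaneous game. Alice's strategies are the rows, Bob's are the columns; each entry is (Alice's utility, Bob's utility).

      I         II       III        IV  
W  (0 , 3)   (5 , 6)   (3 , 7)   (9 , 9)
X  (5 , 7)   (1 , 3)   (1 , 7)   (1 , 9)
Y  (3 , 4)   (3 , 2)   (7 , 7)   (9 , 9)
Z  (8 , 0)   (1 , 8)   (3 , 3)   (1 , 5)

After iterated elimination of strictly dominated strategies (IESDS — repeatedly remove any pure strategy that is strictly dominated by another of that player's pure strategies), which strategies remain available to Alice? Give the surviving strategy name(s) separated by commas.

Column I is eliminated: IV beats it against every remaining row (W: 9>3, X: 9>7, Y: 9>4, Z: 5>0).
Row X is eliminated: W beats it against every remaining column (II: 5>1, III: 3>1, IV: 9>1).
For Alice, Y strictly dominates Z on the remaining columns (II: 3>1, III: 7>3, IV: 9>1); eliminate Z.
Column II is eliminated: III beats it against every remaining row (W: 7>6, Y: 7>2).
Bob's strategy III is strictly dominated by IV (W: 9>7, Y: 9>7) and is removed.
Among the remaining strategies, none is strictly dominated by another pure strategy of the same player, so the elimination stops.
Surviving strategies — Alice: {W, Y}; Bob: {IV}.

W, Y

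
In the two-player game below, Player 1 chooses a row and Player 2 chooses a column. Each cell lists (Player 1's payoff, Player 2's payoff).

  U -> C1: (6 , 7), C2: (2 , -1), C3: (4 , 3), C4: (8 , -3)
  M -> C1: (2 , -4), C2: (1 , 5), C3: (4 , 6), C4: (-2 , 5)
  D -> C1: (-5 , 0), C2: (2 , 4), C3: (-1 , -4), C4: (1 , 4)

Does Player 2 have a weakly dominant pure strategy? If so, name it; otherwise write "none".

C1 fails to dominate C2 at M (-4<5).
C2 fails to dominate C1 at U (-1<7).
C3 fails to dominate C1 at U (3<7).
C4 fails to dominate C1 at U (-3<7).
No single strategy dominates all the others.

none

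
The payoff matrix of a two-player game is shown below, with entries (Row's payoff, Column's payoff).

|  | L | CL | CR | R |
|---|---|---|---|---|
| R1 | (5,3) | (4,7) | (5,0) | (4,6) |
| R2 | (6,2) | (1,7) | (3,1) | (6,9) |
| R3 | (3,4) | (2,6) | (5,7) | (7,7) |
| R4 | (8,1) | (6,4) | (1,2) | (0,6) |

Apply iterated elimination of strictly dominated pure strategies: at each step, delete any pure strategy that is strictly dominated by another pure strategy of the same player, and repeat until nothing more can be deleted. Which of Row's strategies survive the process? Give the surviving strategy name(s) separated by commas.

R1, R3, R4

Column L is eliminated: CL beats it against every remaining row (R1: 7>3, R2: 7>2, R3: 6>4, R4: 4>1).
Row R2 is eliminated: R3 beats it against every remaining column (CL: 2>1, CR: 5>3, R: 7>6).
Among the remaining strategies, none is strictly dominated by another pure strategy of the same player, so the elimination stops.
Surviving strategies — Row: {R1, R3, R4}; Column: {CL, CR, R}.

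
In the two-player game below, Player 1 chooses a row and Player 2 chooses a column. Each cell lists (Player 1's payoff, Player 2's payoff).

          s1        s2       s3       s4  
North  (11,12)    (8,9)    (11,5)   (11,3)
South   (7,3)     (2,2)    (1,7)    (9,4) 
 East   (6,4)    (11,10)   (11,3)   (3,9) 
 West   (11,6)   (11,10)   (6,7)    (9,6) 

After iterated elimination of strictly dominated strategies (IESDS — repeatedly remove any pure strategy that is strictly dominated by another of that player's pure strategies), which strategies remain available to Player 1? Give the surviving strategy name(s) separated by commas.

North, East, West

For Player 1, North strictly dominates South on the remaining columns (s1: 11>7, s2: 8>2, s3: 11>1, s4: 11>9); eliminate South.
Player 2's strategy s3 is strictly dominated by s2 (North: 9>5, East: 10>3, West: 10>7) and is removed.
For Player 2, s2 strictly dominates s4 on the remaining rows (North: 9>3, East: 10>9, West: 10>6); eliminate s4.
Among the remaining strategies, none is strictly dominated by another pure strategy of the same player, so the elimination stops.
Surviving strategies — Player 1: {North, East, West}; Player 2: {s1, s2}.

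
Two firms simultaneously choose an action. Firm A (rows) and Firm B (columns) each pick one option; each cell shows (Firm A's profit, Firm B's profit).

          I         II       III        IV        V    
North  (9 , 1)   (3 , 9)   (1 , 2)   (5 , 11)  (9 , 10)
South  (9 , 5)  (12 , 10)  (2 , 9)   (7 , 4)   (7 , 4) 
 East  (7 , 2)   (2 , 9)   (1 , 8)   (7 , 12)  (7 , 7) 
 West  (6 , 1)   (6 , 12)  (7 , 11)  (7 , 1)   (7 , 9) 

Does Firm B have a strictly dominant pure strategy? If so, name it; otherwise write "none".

none

I fails to dominate II at North (1<9).
II fails to dominate IV at North (9<11).
III fails to dominate II at North (2<9).
IV fails to dominate I at South (4<5).
V fails to dominate I at South (4<5).
No single strategy dominates all the others.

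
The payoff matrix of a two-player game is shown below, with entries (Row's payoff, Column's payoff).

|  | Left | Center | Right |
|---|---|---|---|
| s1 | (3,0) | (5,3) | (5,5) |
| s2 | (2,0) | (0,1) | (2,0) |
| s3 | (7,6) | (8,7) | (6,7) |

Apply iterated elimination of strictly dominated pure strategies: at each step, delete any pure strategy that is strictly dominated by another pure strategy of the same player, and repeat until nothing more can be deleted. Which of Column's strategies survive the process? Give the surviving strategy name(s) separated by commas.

For Row, s3 strictly dominates s1 on the remaining columns (Left: 7>3, Center: 8>5, Right: 6>5); eliminate s1.
Row s2 is eliminated: s3 beats it against every remaining column (Left: 7>2, Center: 8>0, Right: 6>2).
Column Left is eliminated: Center beats it against every remaining row (s3: 7>6).
Among the remaining strategies, none is strictly dominated by another pure strategy of the same player, so the elimination stops.
Surviving strategies — Row: {s3}; Column: {Center, Right}.

Center, Right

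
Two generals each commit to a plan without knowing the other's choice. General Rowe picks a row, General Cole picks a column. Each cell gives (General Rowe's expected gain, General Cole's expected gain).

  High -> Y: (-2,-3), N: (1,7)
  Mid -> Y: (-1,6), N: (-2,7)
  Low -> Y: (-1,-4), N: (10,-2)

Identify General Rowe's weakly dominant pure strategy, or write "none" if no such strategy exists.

Low vs High: Y: -1>-2, N: 10>1.
Low vs Mid: Y: -1=-1, N: 10>-2.
Low is at least as good as every other strategy against every opponent action, so it is weakly dominant.

Low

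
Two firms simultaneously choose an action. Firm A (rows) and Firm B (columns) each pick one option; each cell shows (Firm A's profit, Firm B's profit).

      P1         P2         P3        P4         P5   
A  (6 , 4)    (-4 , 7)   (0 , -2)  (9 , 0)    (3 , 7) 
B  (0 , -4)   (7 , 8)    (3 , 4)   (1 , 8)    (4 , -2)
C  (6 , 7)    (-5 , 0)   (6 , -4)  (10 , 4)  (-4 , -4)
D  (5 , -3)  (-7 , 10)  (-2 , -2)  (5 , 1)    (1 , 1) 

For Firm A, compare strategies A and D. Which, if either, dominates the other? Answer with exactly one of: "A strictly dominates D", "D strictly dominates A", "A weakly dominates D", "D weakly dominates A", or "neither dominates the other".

A strictly dominates D

Compare A to D across each opponent action: P1: 6>5, P2: -4>-7, P3: 0>-2, P4: 9>5, P5: 3>1.
A gives a strictly higher payoff against each opponent action, so A strictly dominates D.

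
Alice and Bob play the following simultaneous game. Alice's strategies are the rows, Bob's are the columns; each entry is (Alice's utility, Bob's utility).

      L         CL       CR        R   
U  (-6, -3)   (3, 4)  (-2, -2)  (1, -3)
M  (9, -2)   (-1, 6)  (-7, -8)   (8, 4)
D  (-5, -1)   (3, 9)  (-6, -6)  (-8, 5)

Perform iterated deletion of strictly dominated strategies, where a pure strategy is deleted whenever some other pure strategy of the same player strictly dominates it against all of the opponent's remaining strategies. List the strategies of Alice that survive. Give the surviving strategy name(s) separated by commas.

U, D

For Bob, CL strictly dominates L on the remaining rows (U: 4>-3, M: 6>-2, D: 9>-1); eliminate L.
Column CR is eliminated: CL beats it against every remaining row (U: 4>-2, M: 6>-8, D: 9>-6).
Column R is eliminated: CL beats it against every remaining row (U: 4>-3, M: 6>4, D: 9>5).
Row M is eliminated: U beats it against every remaining column (CL: 3>-1).
Among the remaining strategies, none is strictly dominated by another pure strategy of the same player, so the elimination stops.
Surviving strategies — Alice: {U, D}; Bob: {CL}.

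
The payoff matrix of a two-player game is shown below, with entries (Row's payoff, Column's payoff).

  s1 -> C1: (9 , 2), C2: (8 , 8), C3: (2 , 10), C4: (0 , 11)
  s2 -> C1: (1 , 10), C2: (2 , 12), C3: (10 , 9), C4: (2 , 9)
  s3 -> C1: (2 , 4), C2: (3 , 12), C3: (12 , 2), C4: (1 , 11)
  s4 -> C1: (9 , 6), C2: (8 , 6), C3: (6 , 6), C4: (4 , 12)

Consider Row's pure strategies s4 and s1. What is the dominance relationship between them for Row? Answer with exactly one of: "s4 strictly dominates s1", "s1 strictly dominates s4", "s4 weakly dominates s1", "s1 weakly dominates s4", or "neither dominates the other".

Compare s4 to s1 across each choice by Column: C1: 9=9, C2: 8=8, C3: 6>2, C4: 4>0.
s4 is at least as good everywhere and strictly better somewhere (tied only at C1, C2), so s4 weakly but not strictly dominates s1.

s4 weakly dominates s1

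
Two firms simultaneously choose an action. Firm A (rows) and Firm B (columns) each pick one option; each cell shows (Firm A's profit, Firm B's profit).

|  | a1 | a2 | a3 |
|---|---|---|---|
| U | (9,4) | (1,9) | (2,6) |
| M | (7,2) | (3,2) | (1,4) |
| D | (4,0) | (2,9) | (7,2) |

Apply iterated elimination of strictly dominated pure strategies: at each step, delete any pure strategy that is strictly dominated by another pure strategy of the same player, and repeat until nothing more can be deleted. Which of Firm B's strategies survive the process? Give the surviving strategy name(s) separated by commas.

For Firm B, a3 strictly dominates a1 on the remaining rows (U: 6>4, M: 4>2, D: 2>0); eliminate a1.
Row U is eliminated: D beats it against every remaining column (a2: 2>1, a3: 7>2).
Among the remaining strategies, none is strictly dominated by another pure strategy of the same player, so the elimination stops.
Surviving strategies — Firm A: {M, D}; Firm B: {a2, a3}.

a2, a3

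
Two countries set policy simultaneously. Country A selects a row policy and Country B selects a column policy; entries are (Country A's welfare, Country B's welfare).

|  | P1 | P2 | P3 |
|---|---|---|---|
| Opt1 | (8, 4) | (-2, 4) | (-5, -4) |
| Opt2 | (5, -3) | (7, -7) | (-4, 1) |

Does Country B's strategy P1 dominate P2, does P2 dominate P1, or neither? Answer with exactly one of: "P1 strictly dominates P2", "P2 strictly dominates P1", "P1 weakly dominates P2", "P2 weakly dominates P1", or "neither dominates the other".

P1 weakly dominates P2

P1's payoffs vs P2's, by Country A's action — Opt1: 4=4, Opt2: -3>-7.
P1 is at least as good everywhere and strictly better somewhere (tied only at Opt1), so P1 weakly but not strictly dominates P2.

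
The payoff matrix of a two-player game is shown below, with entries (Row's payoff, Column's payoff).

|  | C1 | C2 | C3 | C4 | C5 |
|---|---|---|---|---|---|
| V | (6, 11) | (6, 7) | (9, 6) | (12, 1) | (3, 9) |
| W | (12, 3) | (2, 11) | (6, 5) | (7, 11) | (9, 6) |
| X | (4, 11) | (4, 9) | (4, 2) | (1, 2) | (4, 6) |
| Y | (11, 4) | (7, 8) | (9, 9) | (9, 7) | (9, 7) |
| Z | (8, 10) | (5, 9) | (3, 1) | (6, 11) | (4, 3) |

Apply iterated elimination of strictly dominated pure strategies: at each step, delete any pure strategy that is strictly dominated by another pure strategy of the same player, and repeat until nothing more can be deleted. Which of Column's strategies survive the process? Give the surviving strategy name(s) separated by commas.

For Row, Y strictly dominates X on the remaining columns (C1: 11>4, C2: 7>4, C3: 9>4, C4: 9>1, C5: 9>4); eliminate X.
For Row, Y strictly dominates Z on the remaining columns (C1: 11>8, C2: 7>5, C3: 9>3, C4: 9>6, C5: 9>4); eliminate Z.
Among the remaining strategies, none is strictly dominated by another pure strategy of the same player, so the elimination stops.
Surviving strategies — Row: {V, W, Y}; Column: {C1, C2, C3, C4, C5}.

C1, C2, C3, C4, C5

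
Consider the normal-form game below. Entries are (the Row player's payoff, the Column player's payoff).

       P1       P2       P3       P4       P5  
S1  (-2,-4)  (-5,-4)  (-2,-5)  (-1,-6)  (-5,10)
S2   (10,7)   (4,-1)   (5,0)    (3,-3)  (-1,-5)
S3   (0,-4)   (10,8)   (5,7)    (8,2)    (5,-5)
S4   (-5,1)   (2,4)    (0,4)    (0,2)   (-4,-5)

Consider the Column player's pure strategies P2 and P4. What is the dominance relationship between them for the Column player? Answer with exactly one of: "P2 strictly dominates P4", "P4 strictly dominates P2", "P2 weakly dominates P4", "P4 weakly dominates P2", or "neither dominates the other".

P2's payoffs vs P4's, by the Row player's action — S1: -4>-6, S2: -1>-3, S3: 8>2, S4: 4>2.
Every comparison favours P2, so P2 strictly dominates P4.

P2 strictly dominates P4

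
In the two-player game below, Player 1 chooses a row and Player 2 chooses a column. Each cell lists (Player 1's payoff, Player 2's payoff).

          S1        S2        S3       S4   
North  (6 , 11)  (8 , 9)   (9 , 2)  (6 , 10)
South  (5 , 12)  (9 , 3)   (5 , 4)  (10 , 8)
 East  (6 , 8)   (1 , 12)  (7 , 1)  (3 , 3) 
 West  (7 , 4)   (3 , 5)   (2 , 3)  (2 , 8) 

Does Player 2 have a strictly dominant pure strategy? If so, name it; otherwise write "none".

none

S1 fails to dominate S2 at East (8<12).
S2 fails to dominate S1 at North (9<11).
S3 fails to dominate S1 at North (2<11).
S4 fails to dominate S1 at North (10<11).
No single strategy dominates all the others.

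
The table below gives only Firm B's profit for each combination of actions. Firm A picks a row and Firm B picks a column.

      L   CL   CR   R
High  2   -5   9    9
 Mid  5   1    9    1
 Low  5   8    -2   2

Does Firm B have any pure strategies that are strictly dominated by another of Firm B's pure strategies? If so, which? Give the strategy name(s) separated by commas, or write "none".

Nothing dominates L: CL at High (2>-5); CR at Low (5>-2); R at Mid (5>1).
Nothing dominates CL: L at Low (8>5); CR at Low (8>-2); R at Mid (1=1).
CR: no other strategy beats it everywhere (L at High (9>2); CL at High (9>-5); R at High (9=9)).
R: no other strategy beats it everywhere (L at High (9>2); CL at High (9>-5); CR at High (9=9)).

none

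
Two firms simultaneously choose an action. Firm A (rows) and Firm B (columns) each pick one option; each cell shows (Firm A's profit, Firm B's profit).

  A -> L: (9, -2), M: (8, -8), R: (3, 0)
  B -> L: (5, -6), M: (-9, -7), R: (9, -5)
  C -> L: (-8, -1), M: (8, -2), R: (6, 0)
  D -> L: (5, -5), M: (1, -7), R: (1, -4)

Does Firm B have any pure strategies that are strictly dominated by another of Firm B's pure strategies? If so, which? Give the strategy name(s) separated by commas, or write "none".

R strictly dominates L — A: 0>-2, B: -5>-6, C: 0>-1, D: -4>-5.
M: dominated, since L does at least as well everywhere (A: -2>-8, B: -6>-7, C: -1>-2, D: -5>-7).
Nothing dominates R: L at A (0>-2); M at A (0>-8).

L, M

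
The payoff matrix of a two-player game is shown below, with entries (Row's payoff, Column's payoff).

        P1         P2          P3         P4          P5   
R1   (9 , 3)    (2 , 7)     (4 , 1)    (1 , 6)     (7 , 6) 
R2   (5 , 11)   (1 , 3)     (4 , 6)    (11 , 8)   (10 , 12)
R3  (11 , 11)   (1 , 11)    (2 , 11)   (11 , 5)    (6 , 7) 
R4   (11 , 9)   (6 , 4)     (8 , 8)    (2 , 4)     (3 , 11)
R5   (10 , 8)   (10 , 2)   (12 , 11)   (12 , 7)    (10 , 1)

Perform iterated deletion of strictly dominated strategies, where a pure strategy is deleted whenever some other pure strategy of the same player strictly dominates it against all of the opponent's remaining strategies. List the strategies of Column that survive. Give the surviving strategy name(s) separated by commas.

P1, P2, P3, P5

Row R1 is eliminated: R5 beats it against every remaining column (P1: 10>9, P2: 10>2, P3: 12>4, P4: 12>1, P5: 10>7).
Column's strategy P4 is strictly dominated by P1 (R2: 11>8, R3: 11>5, R4: 9>4, R5: 8>7) and is removed.
Among the remaining strategies, none is strictly dominated by another pure strategy of the same player, so the elimination stops.
Surviving strategies — Row: {R2, R3, R4, R5}; Column: {P1, P2, P3, P5}.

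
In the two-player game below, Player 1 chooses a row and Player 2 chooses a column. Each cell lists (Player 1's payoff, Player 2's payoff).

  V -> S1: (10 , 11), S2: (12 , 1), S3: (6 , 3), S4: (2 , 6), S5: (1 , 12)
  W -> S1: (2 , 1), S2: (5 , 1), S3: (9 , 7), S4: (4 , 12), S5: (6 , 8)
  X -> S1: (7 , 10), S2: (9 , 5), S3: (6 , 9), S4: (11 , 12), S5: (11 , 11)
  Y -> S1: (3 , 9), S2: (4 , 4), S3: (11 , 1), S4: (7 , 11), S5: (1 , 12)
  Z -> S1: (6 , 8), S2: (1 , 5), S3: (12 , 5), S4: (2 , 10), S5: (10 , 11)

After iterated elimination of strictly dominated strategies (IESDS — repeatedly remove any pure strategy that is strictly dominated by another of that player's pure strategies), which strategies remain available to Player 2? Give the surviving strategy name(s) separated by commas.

S4

Column S1 is eliminated: S5 beats it against every remaining row (V: 12>11, W: 8>1, X: 11>10, Y: 12>9, Z: 11>8).
For Player 2, S4 strictly dominates S2 on the remaining rows (V: 6>1, W: 12>1, X: 12>5, Y: 11>4, Z: 10>5); eliminate S2.
Row V is eliminated: W beats it against every remaining column (S3: 9>6, S4: 4>2, S5: 6>1).
Column S3 is eliminated: S4 beats it against every remaining row (W: 12>7, X: 12>9, Y: 11>1, Z: 10>5).
For Player 1, X strictly dominates W on the remaining columns (S4: 11>4, S5: 11>6); eliminate W.
Row Y is eliminated: X beats it against every remaining column (S4: 11>7, S5: 11>1).
For Player 1, X strictly dominates Z on the remaining columns (S4: 11>2, S5: 11>10); eliminate Z.
Player 2's strategy S5 is strictly dominated by S4 (X: 12>11) and is removed.
Among the remaining strategies, none is strictly dominated by another pure strategy of the same player, so the elimination stops.
Surviving strategies — Player 1: {X}; Player 2: {S4}.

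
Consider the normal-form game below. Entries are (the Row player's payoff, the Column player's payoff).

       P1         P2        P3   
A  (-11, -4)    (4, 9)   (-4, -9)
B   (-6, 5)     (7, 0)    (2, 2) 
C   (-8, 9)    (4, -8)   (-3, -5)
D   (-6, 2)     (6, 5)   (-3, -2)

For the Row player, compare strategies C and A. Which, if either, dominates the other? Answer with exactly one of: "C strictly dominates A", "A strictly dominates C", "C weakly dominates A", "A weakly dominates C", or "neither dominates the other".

C's payoffs vs A's, by the Column player's action — P1: -8>-11, P2: 4=4, P3: -3>-4.
C is at least as good everywhere and strictly better somewhere (tied only at P2), so C weakly but not strictly dominates A.

C weakly dominates A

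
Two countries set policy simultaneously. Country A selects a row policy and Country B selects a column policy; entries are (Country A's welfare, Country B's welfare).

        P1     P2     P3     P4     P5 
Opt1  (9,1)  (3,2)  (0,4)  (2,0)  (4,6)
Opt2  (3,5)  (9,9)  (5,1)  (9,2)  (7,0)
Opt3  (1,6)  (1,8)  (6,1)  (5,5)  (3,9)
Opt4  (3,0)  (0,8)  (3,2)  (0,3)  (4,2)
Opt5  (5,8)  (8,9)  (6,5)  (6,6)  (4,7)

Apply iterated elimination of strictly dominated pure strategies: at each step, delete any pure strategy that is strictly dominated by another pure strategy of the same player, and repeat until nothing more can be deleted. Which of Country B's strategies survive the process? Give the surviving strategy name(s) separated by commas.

Column P1 is eliminated: P2 beats it against every remaining row (Opt1: 2>1, Opt2: 9>5, Opt3: 8>6, Opt4: 8>0, Opt5: 9>8).
Country A's strategy Opt1 is strictly dominated by Opt2 (P2: 9>3, P3: 5>0, P4: 9>2, P5: 7>4) and is removed.
Country A's strategy Opt4 is strictly dominated by Opt2 (P2: 9>0, P3: 5>3, P4: 9>0, P5: 7>4) and is removed.
Country B's strategy P3 is strictly dominated by P2 (Opt2: 9>1, Opt3: 8>1, Opt5: 9>5) and is removed.
Row Opt3 is eliminated: Opt2 beats it against every remaining column (P2: 9>1, P4: 9>5, P5: 7>3).
For Country A, Opt2 strictly dominates Opt5 on the remaining columns (P2: 9>8, P4: 9>6, P5: 7>4); eliminate Opt5.
Column P4 is eliminated: P2 beats it against every remaining row (Opt2: 9>2).
Country B's strategy P5 is strictly dominated by P2 (Opt2: 9>0) and is removed.
Among the remaining strategies, none is strictly dominated by another pure strategy of the same player, so the elimination stops.
Surviving strategies — Country A: {Opt2}; Country B: {P2}.

P2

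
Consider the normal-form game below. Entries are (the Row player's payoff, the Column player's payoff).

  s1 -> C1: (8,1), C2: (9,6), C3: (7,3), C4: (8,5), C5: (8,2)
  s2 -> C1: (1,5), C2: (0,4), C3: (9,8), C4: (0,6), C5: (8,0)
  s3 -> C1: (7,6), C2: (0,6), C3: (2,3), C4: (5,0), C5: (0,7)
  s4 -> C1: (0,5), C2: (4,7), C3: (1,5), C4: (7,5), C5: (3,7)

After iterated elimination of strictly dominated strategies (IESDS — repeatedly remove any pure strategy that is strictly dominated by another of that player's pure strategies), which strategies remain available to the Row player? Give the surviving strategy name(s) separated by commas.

s1, s2

Row s3 is eliminated: s1 beats it against every remaining column (C1: 8>7, C2: 9>0, C3: 7>2, C4: 8>5, C5: 8>0).
For the Row player, s1 strictly dominates s4 on the remaining columns (C1: 8>0, C2: 9>4, C3: 7>1, C4: 8>7, C5: 8>3); eliminate s4.
Column C1 is eliminated: C3 beats it against every remaining row (s1: 3>1, s2: 8>5).
For the Column player, C2 strictly dominates C5 on the remaining rows (s1: 6>2, s2: 4>0); eliminate C5.
Among the remaining strategies, none is strictly dominated by another pure strategy of the same player, so the elimination stops.
Surviving strategies — the Row player: {s1, s2}; the Column player: {C2, C3, C4}.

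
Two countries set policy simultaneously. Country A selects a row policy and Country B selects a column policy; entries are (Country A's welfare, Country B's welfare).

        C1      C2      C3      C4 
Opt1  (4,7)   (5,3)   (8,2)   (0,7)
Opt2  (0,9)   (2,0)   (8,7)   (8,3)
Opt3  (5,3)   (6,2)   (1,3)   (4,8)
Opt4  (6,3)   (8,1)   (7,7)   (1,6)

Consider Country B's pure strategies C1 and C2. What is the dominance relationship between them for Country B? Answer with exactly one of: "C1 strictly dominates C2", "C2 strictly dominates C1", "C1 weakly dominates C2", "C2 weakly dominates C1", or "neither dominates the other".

C1's payoffs vs C2's, by Country A's action — Opt1: 7>3, Opt2: 9>0, Opt3: 3>2, Opt4: 3>1.
C1 gives a strictly higher payoff against each choice by Country A, so C1 strictly dominates C2.

C1 strictly dominates C2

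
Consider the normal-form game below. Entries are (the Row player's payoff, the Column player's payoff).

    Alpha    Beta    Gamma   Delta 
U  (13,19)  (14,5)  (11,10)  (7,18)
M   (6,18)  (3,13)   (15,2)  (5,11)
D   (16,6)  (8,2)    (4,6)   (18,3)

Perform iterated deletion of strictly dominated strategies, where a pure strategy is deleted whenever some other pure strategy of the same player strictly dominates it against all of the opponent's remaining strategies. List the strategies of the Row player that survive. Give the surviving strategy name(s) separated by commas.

U, M, D

The Column player's strategy Beta is strictly dominated by Alpha (U: 19>5, M: 18>13, D: 6>2) and is removed.
The Column player's strategy Delta is strictly dominated by Alpha (U: 19>18, M: 18>11, D: 6>3) and is removed.
Among the remaining strategies, none is strictly dominated by another pure strategy of the same player, so the elimination stops.
Surviving strategies — the Row player: {U, M, D}; the Column player: {Alpha, Gamma}.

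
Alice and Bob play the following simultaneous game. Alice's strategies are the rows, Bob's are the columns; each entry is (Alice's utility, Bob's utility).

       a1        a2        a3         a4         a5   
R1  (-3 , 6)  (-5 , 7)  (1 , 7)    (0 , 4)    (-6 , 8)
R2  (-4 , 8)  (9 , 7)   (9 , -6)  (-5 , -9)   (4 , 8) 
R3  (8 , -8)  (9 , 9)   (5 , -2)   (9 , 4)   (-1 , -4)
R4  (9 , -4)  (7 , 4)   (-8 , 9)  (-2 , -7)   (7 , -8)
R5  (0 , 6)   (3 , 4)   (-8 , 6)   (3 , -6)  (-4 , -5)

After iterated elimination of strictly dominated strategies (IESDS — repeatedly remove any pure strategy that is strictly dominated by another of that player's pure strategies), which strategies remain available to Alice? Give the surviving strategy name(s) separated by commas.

Row R1 is eliminated: R3 beats it against every remaining column (a1: 8>-3, a2: 9>-5, a3: 5>1, a4: 9>0, a5: -1>-6).
For Alice, R3 strictly dominates R5 on the remaining columns (a1: 8>0, a2: 9>3, a3: 5>-8, a4: 9>3, a5: -1>-4); eliminate R5.
Column a4 is eliminated: a2 beats it against every remaining row (R2: 7>-9, R3: 9>4, R4: 4>-7).
Among the remaining strategies, none is strictly dominated by another pure strategy of the same player, so the elimination stops.
Surviving strategies — Alice: {R2, R3, R4}; Bob: {a1, a2, a3, a5}.

R2, R3, R4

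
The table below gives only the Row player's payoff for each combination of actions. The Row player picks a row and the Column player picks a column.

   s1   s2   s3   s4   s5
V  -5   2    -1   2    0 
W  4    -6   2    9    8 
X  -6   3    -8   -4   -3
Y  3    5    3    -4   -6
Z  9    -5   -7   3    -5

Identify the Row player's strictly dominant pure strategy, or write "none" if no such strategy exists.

V fails to dominate W at s1 (-5<4).
W fails to dominate V at s2 (-6<2).
X fails to dominate V at s1 (-6<-5).
Y fails to dominate V at s4 (-4<2).
Z fails to dominate V at s2 (-5<2).
No single strategy dominates all the others.

none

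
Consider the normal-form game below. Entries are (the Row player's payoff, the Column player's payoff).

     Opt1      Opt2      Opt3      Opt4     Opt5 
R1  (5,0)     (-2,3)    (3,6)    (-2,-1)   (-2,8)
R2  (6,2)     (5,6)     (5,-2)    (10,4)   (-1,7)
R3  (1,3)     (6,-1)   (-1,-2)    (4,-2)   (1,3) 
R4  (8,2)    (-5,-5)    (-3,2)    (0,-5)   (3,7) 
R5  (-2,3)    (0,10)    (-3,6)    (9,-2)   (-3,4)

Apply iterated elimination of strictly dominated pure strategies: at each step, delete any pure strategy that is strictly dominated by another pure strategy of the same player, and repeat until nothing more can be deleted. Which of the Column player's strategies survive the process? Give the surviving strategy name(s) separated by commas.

For the Row player, R2 strictly dominates R1 on the remaining columns (Opt1: 6>5, Opt2: 5>-2, Opt3: 5>3, Opt4: 10>-2, Opt5: -1>-2); eliminate R1.
The Row player's strategy R5 is strictly dominated by R2 (Opt1: 6>-2, Opt2: 5>0, Opt3: 5>-3, Opt4: 10>9, Opt5: -1>-3) and is removed.
For the Column player, Opt5 strictly dominates Opt2 on the remaining rows (R2: 7>6, R3: 3>-1, R4: 7>-5); eliminate Opt2.
Column Opt3 is eliminated: Opt5 beats it against every remaining row (R2: 7>-2, R3: 3>-2, R4: 7>2).
Column Opt4 is eliminated: Opt5 beats it against every remaining row (R2: 7>4, R3: 3>-2, R4: 7>-5).
Row R2 is eliminated: R4 beats it against every remaining column (Opt1: 8>6, Opt5: 3>-1).
Row R3 is eliminated: R4 beats it against every remaining column (Opt1: 8>1, Opt5: 3>1).
Column Opt1 is eliminated: Opt5 beats it against every remaining row (R4: 7>2).
Among the remaining strategies, none is strictly dominated by another pure strategy of the same player, so the elimination stops.
Surviving strategies — the Row player: {R4}; the Column player: {Opt5}.

Opt5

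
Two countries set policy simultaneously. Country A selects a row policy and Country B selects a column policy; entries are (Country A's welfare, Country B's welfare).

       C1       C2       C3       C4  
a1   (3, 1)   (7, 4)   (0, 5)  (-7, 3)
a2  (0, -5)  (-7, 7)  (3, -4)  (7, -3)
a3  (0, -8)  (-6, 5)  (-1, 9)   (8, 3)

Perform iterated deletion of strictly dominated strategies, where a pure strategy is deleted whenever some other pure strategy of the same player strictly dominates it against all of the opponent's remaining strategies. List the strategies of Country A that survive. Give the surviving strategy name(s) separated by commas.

Country B's strategy C1 is strictly dominated by C2 (a1: 4>1, a2: 7>-5, a3: 5>-8) and is removed.
Column C4 is eliminated: C2 beats it against every remaining row (a1: 4>3, a2: 7>-3, a3: 5>3).
Row a3 is eliminated: a1 beats it against every remaining column (C2: 7>-6, C3: 0>-1).
Among the remaining strategies, none is strictly dominated by another pure strategy of the same player, so the elimination stops.
Surviving strategies — Country A: {a1, a2}; Country B: {C2, C3}.

a1, a2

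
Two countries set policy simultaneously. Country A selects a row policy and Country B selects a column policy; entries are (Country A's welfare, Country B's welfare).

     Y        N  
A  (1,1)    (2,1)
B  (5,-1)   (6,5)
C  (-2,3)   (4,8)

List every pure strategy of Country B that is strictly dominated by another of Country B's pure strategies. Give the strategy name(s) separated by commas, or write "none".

none

Y is not dominated — it holds its own against N at A (1=1).
Nothing dominates N: Y at A (1=1).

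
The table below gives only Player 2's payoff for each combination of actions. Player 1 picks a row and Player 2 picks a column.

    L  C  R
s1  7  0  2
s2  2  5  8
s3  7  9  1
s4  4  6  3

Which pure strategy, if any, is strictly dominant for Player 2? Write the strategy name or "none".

L fails to dominate C at s2 (2<5).
C fails to dominate L at s1 (0<7).
R fails to dominate L at s1 (2<7).
No single strategy dominates all the others.

none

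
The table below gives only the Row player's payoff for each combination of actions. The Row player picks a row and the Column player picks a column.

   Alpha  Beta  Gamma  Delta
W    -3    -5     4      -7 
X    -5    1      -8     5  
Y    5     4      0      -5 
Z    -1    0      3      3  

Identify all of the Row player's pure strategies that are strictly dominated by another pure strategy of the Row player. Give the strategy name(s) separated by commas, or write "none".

none

Nothing dominates W: X at Alpha (-3>-5); Y at Gamma (4>0); Z at Gamma (4>3).
X is not dominated — it holds its own against W at Beta (1>-5); Y at Delta (5>-5); Z at Beta (1>0).
Y is not dominated — it holds its own against W at Alpha (5>-3); X at Alpha (5>-5); Z at Alpha (5>-1).
Nothing dominates Z: W at Alpha (-1>-3); X at Alpha (-1>-5); Y at Gamma (3>0).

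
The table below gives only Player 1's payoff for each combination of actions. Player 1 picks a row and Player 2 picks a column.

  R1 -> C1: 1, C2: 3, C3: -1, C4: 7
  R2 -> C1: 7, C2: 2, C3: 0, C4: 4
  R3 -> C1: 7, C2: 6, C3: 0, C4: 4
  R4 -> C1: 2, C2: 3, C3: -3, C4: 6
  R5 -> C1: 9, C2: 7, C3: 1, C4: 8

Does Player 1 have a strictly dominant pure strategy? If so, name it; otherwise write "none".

R5 vs R1: C1: 9>1, C2: 7>3, C3: 1>-1, C4: 8>7.
R5 vs R2: C1: 9>7, C2: 7>2, C3: 1>0, C4: 8>4.
R5 vs R3: C1: 9>7, C2: 7>6, C3: 1>0, C4: 8>4.
R5 vs R4: C1: 9>2, C2: 7>3, C3: 1>-3, C4: 8>6.
R5 strictly beats every other strategy against every opponent action, so it is strictly dominant.

R5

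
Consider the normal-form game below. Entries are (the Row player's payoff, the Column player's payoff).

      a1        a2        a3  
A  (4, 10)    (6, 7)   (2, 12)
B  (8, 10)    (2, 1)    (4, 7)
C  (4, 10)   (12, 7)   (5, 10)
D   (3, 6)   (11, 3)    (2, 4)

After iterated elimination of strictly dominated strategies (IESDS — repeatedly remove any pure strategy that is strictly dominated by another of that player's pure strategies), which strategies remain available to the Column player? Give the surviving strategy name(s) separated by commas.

For the Row player, C strictly dominates D on the remaining columns (a1: 4>3, a2: 12>11, a3: 5>2); eliminate D.
Column a2 is eliminated: a1 beats it against every remaining row (A: 10>7, B: 10>1, C: 10>7).
The Row player's strategy A is strictly dominated by B (a1: 8>4, a3: 4>2) and is removed.
Among the remaining strategies, none is strictly dominated by another pure strategy of the same player, so the elimination stops.
Surviving strategies — the Row player: {B, C}; the Column player: {a1, a3}.

a1, a3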